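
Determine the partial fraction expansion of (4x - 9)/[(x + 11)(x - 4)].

At x=-11: P = (4·(-11) - 9)/(-11 - 4) = 53/15. At x=4: Q = (4·4 - 9)/(4 + 11) = 7/15
Result: (53/15)/(x + 11) + (7/15)/(x - 4)


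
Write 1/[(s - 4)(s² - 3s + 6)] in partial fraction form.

Cover-up at s = 4: α = 1/(4² - 3·4 + 6) = 1/10. Then β = -α = -1/10, γ = -α·(-3 + 4) = -1/10
Result: (1/10)/(s - 4) - ((1/10)s + 1/10)/(s² - 3s + 6)


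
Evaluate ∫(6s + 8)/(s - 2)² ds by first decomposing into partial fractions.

Decompose: P = 6, Q = 6·2 + 8 = 20, so (6s + 8)/(s - 2)² = 6/(s - 2) + 20/(s - 2)². Integrate: ∫ P/(s - 2) ds = 6 ln|(s - 2)|; ∫ Q/(s - 2)² ds = -20/(s - 2). Sum: 6 ln|(s - 2)| - 20/(s - 2) + C


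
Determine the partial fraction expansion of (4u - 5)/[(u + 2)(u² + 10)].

At u=-2: A = (4·(-2) - 5)/((-2)² + 10) = -13/14. B = -A = 13/14, C = 4 - (-2)·A = 15/7
Result: (-13/14)/(u + 2) + ((13/14)u + 15/7)/(u² + 10)


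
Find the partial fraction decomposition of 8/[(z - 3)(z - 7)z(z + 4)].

Using Heaviside cover-up: (-2/21)/(z - 3) + (2/77)/(z - 7) + (2/21)/z - (2/77)/(z + 4)


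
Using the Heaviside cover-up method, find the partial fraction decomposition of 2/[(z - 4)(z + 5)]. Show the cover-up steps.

Cover (z - 4): set z=4, get P = 2/(4 + 5) = 2/9. Cover (z + 5): set z=-5, get Q = 2/(-5 - 4) = -2/9.
Result: (2/9)/(z - 4) - (2/9)/(z + 5)


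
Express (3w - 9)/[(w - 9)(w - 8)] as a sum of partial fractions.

At w=9: P = (3·9 - 9)/(9 - 8) = 18. At w=8: Q = (3·8 - 9)/(8 - 9) = -15
Result: 18/(w - 9) - 15/(w - 8)


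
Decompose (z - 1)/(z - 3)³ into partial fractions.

(z - 1) = P(z - 3)² + Q(z - 3) + R. At z = 3: R = 1·3 - 1 = 2. Coefficients: P = 0, Q = 1
Result: 1/(z - 3)² + 2/(z - 3)³


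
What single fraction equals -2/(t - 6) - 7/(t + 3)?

Common denominator (t - 6)(t + 3). Numerator: -2(t + 3) - 7(t - 6) = (-2t - 6) - (7t - 42) = -9t + 36
Result: (-9t + 36)/[(t - 6)(t + 3)]


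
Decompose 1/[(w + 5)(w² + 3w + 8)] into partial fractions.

Cover-up at w = -5: α = 1/((-5)² + 3·(-5) + 8) = 1/18. Then β = -α = -1/18, γ = -α·(3 - 5) = 1/9
Result: (1/18)/(w + 5) - ((1/18)w - 1/9)/(w² + 3w + 8)


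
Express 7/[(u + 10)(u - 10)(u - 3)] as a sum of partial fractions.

Using cover-up method: α = 7/260, β = 1/20, γ = -1/13
Result: (7/260)/(u + 10) + (1/20)/(u - 10) - (1/13)/(u - 3)


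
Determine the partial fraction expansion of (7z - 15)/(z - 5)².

(7z - 15) = P(z - 5) + Q. At z = 5: Q = 7·5 - 15 = 20. Coeff of z: P = 7
Result: 7/(z - 5) + 20/(z - 5)²


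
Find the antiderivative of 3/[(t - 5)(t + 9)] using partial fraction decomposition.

Decompose: 3/[(t - 5)(t + 9)] = (3/14)/(t - 5) - (3/14)/(t + 9). Integrate each term: (3/14) ln|(t - 5)| - (3/14) ln|(t + 9)| + C


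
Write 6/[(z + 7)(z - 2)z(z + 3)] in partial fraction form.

Using Heaviside cover-up: (-1/42)/(z + 7) + (1/15)/(z - 2) - (1/7)/z + (1/10)/(z + 3)


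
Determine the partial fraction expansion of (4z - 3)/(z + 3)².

(4z - 3) = P(z + 3) + Q. At z = -3: Q = 4·(-3) - 3 = -15. Coeff of z: P = 4
Result: 4/(z + 3) - 15/(z + 3)²


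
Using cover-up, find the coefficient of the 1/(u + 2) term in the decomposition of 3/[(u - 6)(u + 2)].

Cover (u + 2), set u=-2: 3/((u - 6) at u=-2) = 3/(-8) = -3/8


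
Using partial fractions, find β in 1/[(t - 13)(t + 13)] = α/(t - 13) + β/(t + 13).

Cover-up at t = -13: β = 1/(-13 - 13) = -1/26


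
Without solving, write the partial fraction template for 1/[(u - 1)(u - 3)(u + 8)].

Three distinct linear factors: P/(u - 1) + Q/(u - 3) + R/(u + 8)


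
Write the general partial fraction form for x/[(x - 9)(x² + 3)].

Linear + irreducible quadratic: α/(x - 9) + (βx + γ)/(x² + 3)


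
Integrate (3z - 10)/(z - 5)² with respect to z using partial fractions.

Decompose: α = 3, β = 3·5 - 10 = 5, so (3z - 10)/(z - 5)² = 3/(z - 5) + 5/(z - 5)². Integrate: ∫ α/(z - 5) dz = 3 ln|(z - 5)|; ∫ β/(z - 5)² dz = -5/(z - 5). Sum: 3 ln|(z - 5)| - 5/(z - 5) + C


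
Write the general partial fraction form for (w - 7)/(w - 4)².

Repeated linear factor: A/(w - 4) + B/(w - 4)²


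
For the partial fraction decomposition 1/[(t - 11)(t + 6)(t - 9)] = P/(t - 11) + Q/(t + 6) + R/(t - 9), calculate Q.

Cover-up at t = -6: Q = 1/[(-6 - 11)(-6 - 9)] = 1/[(-17)(-15)] = 1/255


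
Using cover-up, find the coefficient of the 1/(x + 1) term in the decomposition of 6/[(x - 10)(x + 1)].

Cover (x + 1), set x=-1: 6/((x - 10) at x=-1) = 6/(-11) = -6/11


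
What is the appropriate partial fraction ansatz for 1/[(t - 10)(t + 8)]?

Distinct linear factors: α/(t - 10) + β/(t + 8)


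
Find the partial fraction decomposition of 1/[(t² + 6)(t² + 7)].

Coefficient matching gives A = C = 0, B = 1/(7-6) = 1, D = -B = -1
Result: 1/(t² + 6) - 1/(t² + 7)


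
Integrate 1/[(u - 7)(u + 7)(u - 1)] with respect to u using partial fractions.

Cover-up: P = 1/84, Q = 1/112, R = -1/48. Decomposition: (1/84)/(u - 7) + (1/112)/(u + 7) - (1/48)/(u - 1). Integrate each term: (1/84) ln|(u - 7)| + (1/112) ln|(u + 7)| - (1/48) ln|(u - 1)| + C


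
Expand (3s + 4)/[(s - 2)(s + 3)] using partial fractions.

At s=2: P = (3·2 + 4)/(2 + 3) = 2. At s=-3: Q = (3·(-3) + 4)/(-3 - 2) = 1
Result: 2/(s - 2) + 1/(s + 3)


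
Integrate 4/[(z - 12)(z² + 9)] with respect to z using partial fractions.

Cover-up at z=12: A = 4/(12²+9) = 4/153. Coeff matching: B = -4/153, C = -16/51. Decomposition: (4/153)/(z - 12) - ((4/153)z + 16/51)/(z² + 9). Integrate: linear → ln, quadratic → (1/2)ln + arctan: (4/153) ln|(z - 12)| - (2/153) ln(z² + 9) - (16/153) arctan(z/3) + C


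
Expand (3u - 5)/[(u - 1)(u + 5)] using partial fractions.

At u=1: A = (3·1 - 5)/(1 + 5) = -1/3. At u=-5: B = (3·(-5) - 5)/(-5 - 1) = 10/3
Result: (-1/3)/(u - 1) + (10/3)/(u + 5)


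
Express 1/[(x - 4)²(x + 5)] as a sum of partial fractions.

Cover-up at x=-5: R = 1/(-5 - 4)² = 1/81. Cover-up at x=4: Q = 1/(4 + 5) = 1/9. Comparing x² coeff: P = -R = -1/81
Result: (-1/81)/(x - 4) + (1/9)/(x - 4)² + (1/81)/(x + 5)


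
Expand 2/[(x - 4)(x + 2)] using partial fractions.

2/(x - 4)(x + 2) = P/(x - 4) + Q/(x + 2). P = 2/(4 + 2) = 1/3, Q = 2/(-2 - 4) = -1/3
Result: (1/3)/(x - 4) - (1/3)/(x + 2)


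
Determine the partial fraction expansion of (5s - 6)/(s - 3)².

(5s - 6) = α(s - 3) + β. At s = 3: β = 5·3 - 6 = 9. Coeff of s: α = 5
Result: 5/(s - 3) + 9/(s - 3)²


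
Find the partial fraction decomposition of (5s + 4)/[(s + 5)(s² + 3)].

At s=-5: P = (5·(-5) + 4)/((-5)² + 3) = -3/4. Q = -P = 3/4, R = 5 - (-5)·P = 5/4
Result: (-3/4)/(s + 5) + ((3/4)s + 5/4)/(s² + 3)


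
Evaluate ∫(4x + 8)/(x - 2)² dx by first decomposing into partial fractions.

Decompose: A = 4, B = 4·2 + 8 = 16, so (4x + 8)/(x - 2)² = 4/(x - 2) + 16/(x - 2)². Integrate: ∫ A/(x - 2) dx = 4 ln|(x - 2)|; ∫ B/(x - 2)² dx = -16/(x - 2). Sum: 4 ln|(x - 2)| - 16/(x - 2) + C


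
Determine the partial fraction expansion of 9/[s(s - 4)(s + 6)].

Using cover-up method: α = -3/8, β = 9/40, γ = 3/20
Result: (-3/8)/s + (9/40)/(s - 4) + (3/20)/(s + 6)


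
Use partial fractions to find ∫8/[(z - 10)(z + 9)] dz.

Decompose: 8/[(z - 10)(z + 9)] = (8/19)/(z - 10) - (8/19)/(z + 9). Integrate each term: (8/19) ln|(z - 10)| - (8/19) ln|(z + 9)| + C


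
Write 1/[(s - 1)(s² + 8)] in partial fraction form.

Cover-up at s = 1: P = 1/(1² + 8) = 1/9. Then Q = -P = -1/9, R = -P·(0 + 1) = -1/9
Result: (1/9)/(s - 1) - ((1/9)s + 1/9)/(s² + 8)


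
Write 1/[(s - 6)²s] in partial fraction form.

Cover-up at s=0: C = 1/(0 - 6)² = 1/36. Cover-up at s=6: B = 1/(6 - 0) = 1/6. Comparing s² coeff: A = -C = -1/36
Result: (-1/36)/(s - 6) + (1/6)/(s - 6)² + (1/36)/s


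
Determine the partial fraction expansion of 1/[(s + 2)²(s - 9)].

Cover-up at s=9: γ = 1/(9 + 2)² = 1/121. Cover-up at s=-2: β = 1/(-2 - 9) = -1/11. Comparing s² coeff: α = -γ = -1/121
Result: (-1/121)/(s + 2) - (1/11)/(s + 2)² + (1/121)/(s - 9)


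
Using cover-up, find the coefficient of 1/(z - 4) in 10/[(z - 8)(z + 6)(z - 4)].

Cover (z - 4), set z=4: 10/[(4 - 8)(4 + 6)] = -1/4


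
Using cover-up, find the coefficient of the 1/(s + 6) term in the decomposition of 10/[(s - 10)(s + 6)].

Cover (s + 6), set s=-6: 10/((s - 10) at s=-6) = 10/(-16) = -5/8


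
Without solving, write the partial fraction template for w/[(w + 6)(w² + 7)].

Linear + irreducible quadratic: A/(w + 6) + (Bw + C)/(w² + 7)


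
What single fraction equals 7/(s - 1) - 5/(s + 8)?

Common denominator (s - 1)(s + 8). Numerator: 7(s + 8) - 5(s - 1) = (7s + 56) - (5s - 5) = 2s + 61
Result: (2s + 61)/[(s - 1)(s + 8)]


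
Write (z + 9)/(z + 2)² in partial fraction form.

(z + 9) = P(z + 2) + Q. At z = -2: Q = 1·(-2) + 9 = 7. Coeff of z: P = 1
Result: 1/(z + 2) + 7/(z + 2)²


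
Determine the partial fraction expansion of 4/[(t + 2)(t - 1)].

4/(t + 2)(t - 1) = P/(t + 2) + Q/(t - 1). P = 4/(-2 - 1) = -4/3, Q = 4/(1 + 2) = 4/3
Result: (-4/3)/(t + 2) + (4/3)/(t - 1)


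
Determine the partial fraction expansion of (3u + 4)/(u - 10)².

(3u + 4) = A(u - 10) + B. At u = 10: B = 3·10 + 4 = 34. Coeff of u: A = 3
Result: 3/(u - 10) + 34/(u - 10)²


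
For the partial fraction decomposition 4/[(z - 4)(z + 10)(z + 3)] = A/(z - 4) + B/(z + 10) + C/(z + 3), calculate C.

Cover-up at z = -3: C = 4/[(-3 - 4)(-3 + 10)] = 4/[(-7)(7)] = -4/49


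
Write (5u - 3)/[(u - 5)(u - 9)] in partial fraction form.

At u=5: P = (5·5 - 3)/(5 - 9) = -11/2. At u=9: Q = (5·9 - 3)/(9 - 5) = 21/2
Result: (-11/2)/(u - 5) + (21/2)/(u - 9)


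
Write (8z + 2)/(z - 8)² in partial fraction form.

(8z + 2) = P(z - 8) + Q. At z = 8: Q = 8·8 + 2 = 66. Coeff of z: P = 8
Result: 8/(z - 8) + 66/(z - 8)²


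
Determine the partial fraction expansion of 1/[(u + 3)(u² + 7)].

Cover-up at u = -3: P = 1/((-3)² + 7) = 1/16. Then Q = -P = -1/16, R = -P·(0 - 3) = 3/16
Result: (1/16)/(u + 3) - ((1/16)u - 3/16)/(u² + 7)


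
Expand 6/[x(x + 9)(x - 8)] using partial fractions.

Using cover-up method: P = -1/12, Q = 2/51, R = 3/68
Result: (-1/12)/x + (2/51)/(x + 9) + (3/68)/(x - 8)


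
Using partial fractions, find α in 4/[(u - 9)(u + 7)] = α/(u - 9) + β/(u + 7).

Cover-up at u = 9: α = 4/(9 + 7) = 4/16 = 1/4


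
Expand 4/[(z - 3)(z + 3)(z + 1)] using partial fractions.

Using cover-up method: α = 1/6, β = 1/3, γ = -1/2
Result: (1/6)/(z - 3) + (1/3)/(z + 3) - (1/2)/(z + 1)


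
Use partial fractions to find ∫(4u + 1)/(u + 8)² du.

Decompose: P = 4, Q = 4·(-8) + 1 = -31, so (4u + 1)/(u + 8)² = 4/(u + 8) - 31/(u + 8)². Integrate: ∫ P/(u + 8) du = 4 ln|(u + 8)|; ∫ Q/(u + 8)² du = 31/(u + 8). Sum: 4 ln|(u + 8)| + 31/(u + 8) + C


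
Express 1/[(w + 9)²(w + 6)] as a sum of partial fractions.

Cover-up at w=-6: R = 1/(-6 + 9)² = 1/9. Cover-up at w=-9: Q = 1/(-9 + 6) = -1/3. Comparing w² coeff: P = -R = -1/9
Result: (-1/9)/(w + 9) - (1/3)/(w + 9)² + (1/9)/(w + 6)


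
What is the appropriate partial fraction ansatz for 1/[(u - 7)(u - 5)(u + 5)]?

Three distinct linear factors: A/(u - 7) + B/(u - 5) + C/(u + 5)


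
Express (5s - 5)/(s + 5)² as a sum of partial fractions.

(5s - 5) = α(s + 5) + β. At s = -5: β = 5·(-5) - 5 = -30. Coeff of s: α = 5
Result: 5/(s + 5) - 30/(s + 5)²


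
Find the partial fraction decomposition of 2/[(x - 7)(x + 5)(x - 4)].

Using cover-up method: A = 1/18, B = 1/54, C = -2/27
Result: (1/18)/(x - 7) + (1/54)/(x + 5) - (2/27)/(x - 4)


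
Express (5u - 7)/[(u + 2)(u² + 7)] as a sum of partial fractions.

At u=-2: A = (5·(-2) - 7)/((-2)² + 7) = -17/11. B = -A = 17/11, C = 5 - (-2)·A = 21/11
Result: (-17/11)/(u + 2) + ((17/11)u + 21/11)/(u² + 7)


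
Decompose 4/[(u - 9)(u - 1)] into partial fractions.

4/(u - 9)(u - 1) = P/(u - 9) + Q/(u - 1). P = 4/(9 - 1) = 1/2, Q = 4/(1 - 9) = -1/2
Result: (1/2)/(u - 9) - (1/2)/(u - 1)


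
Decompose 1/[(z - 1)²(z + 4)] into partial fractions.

Cover-up at z=-4: C = 1/(-4 - 1)² = 1/25. Cover-up at z=1: B = 1/(1 + 4) = 1/5. Comparing z² coeff: A = -C = -1/25
Result: (-1/25)/(z - 1) + (1/5)/(z - 1)² + (1/25)/(z + 4)


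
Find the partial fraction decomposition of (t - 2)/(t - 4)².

(t - 2) = α(t - 4) + β. At t = 4: β = 1·4 - 2 = 2. Coeff of t: α = 1
Result: 1/(t - 4) + 2/(t - 4)²


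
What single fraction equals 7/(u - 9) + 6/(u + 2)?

Common denominator (u - 9)(u + 2). Numerator: 7(u + 2) + 6(u - 9) = (7u + 14) + (6u - 54) = 13u - 40
Result: (13u - 40)/[(u - 9)(u + 2)]


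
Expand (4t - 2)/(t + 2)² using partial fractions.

(4t - 2) = α(t + 2) + β. At t = -2: β = 4·(-2) - 2 = -10. Coeff of t: α = 4
Result: 4/(t + 2) - 10/(t + 2)²


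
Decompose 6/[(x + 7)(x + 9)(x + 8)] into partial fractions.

Using cover-up method: α = 3, β = 3, γ = -6
Result: 3/(x + 7) + 3/(x + 9) - 6/(x + 8)


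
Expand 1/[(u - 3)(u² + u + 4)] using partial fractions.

Cover-up at u = 3: A = 1/(3² + 1·3 + 4) = 1/16. Then B = -A = -1/16, C = -A·(1 + 3) = -1/4
Result: (1/16)/(u - 3) - ((1/16)u + 1/4)/(u² + u + 4)


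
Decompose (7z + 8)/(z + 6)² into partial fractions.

(7z + 8) = A(z + 6) + B. At z = -6: B = 7·(-6) + 8 = -34. Coeff of z: A = 7
Result: 7/(z + 6) - 34/(z + 6)²


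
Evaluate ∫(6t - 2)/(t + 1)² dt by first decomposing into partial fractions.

Decompose: P = 6, Q = 6·(-1) - 2 = -8, so (6t - 2)/(t + 1)² = 6/(t + 1) - 8/(t + 1)². Integrate: ∫ P/(t + 1) dt = 6 ln|(t + 1)|; ∫ Q/(t + 1)² dt = 8/(t + 1). Sum: 6 ln|(t + 1)| + 8/(t + 1) + C


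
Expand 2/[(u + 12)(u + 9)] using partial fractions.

2/(u + 12)(u + 9) = P/(u + 12) + Q/(u + 9). P = 2/(-12 + 9) = -2/3, Q = 2/(-9 + 12) = 2/3
Result: (-2/3)/(u + 12) + (2/3)/(u + 9)


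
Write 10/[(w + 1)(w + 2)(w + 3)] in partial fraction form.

Using cover-up method: α = 5, β = -10, γ = 5
Result: 5/(w + 1) - 10/(w + 2) + 5/(w + 3)


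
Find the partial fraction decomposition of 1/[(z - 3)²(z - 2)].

Cover-up at z=2: C = 1/(2 - 3)² = 1. Cover-up at z=3: B = 1/(3 - 2) = 1. Comparing z² coeff: A = -C = -1
Result: -1/(z - 3) + 1/(z - 3)² + 1/(z - 2)


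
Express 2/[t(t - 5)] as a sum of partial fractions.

2/t(t - 5) = P/t + Q/(t - 5). P = 2/(0 - 5) = -2/5, Q = 2/(5 - 0) = 2/5
Result: (-2/5)/t + (2/5)/(t - 5)


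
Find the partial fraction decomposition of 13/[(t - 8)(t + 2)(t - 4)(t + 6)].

Using Heaviside cover-up: (13/560)/(t - 8) + (13/240)/(t + 2) - (13/240)/(t - 4) - (13/560)/(t + 6)


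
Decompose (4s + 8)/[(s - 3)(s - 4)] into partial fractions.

At s=3: α = (4·3 + 8)/(3 - 4) = -20. At s=4: β = (4·4 + 8)/(4 - 3) = 24
Result: -20/(s - 3) + 24/(s - 4)


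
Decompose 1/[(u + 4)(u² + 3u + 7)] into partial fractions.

Cover-up at u = -4: α = 1/((-4)² + 3·(-4) + 7) = 1/11. Then β = -α = -1/11, γ = -α·(3 - 4) = 1/11
Result: (1/11)/(u + 4) - ((1/11)u - 1/11)/(u² + 3u + 7)


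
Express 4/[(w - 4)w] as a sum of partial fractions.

4/(w - 4)w = A/(w - 4) + B/w. A = 4/(4 - 0) = 1, B = 4/(0 - 4) = -1
Result: 1/(w - 4) - 1/w


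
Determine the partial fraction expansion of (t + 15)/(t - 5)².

(t + 15) = P(t - 5) + Q. At t = 5: Q = 1·5 + 15 = 20. Coeff of t: P = 1
Result: 1/(t - 5) + 20/(t - 5)²


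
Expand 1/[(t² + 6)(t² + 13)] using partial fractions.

Coefficient matching gives A = C = 0, B = 1/(13-6) = 1/7, D = -B = -1/7
Result: (1/7)/(t² + 6) - (1/7)/(t² + 13)


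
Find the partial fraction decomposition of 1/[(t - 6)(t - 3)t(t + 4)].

Using Heaviside cover-up: (1/180)/(t - 6) - (1/63)/(t - 3) + (1/72)/t - (1/280)/(t + 4)


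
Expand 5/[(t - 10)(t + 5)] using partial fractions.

5/(t - 10)(t + 5) = A/(t - 10) + B/(t + 5). A = 5/(10 + 5) = 1/3, B = 5/(-5 - 10) = -1/3
Result: (1/3)/(t - 10) - (1/3)/(t + 5)


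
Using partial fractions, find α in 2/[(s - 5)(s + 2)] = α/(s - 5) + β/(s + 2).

Cover-up at s = 5: α = 2/(5 + 2) = 2/7


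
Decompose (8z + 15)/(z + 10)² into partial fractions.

(8z + 15) = P(z + 10) + Q. At z = -10: Q = 8·(-10) + 15 = -65. Coeff of z: P = 8
Result: 8/(z + 10) - 65/(z + 10)²


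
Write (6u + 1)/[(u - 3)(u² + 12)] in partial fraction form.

At u=3: α = (6·3 + 1)/(3² + 12) = 19/21. β = -α = -19/21, γ = 6 - 3·α = 23/7
Result: (19/21)/(u - 3) - ((19/21)u - 23/7)/(u² + 12)


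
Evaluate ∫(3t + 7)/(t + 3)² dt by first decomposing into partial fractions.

Decompose: P = 3, Q = 3·(-3) + 7 = -2, so (3t + 7)/(t + 3)² = 3/(t + 3) - 2/(t + 3)². Integrate: ∫ P/(t + 3) dt = 3 ln|(t + 3)|; ∫ Q/(t + 3)² dt = 2/(t + 3). Sum: 3 ln|(t + 3)| + 2/(t + 3) + C


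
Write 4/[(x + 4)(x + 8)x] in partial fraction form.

Using cover-up method: α = -1/4, β = 1/8, γ = 1/8
Result: (-1/4)/(x + 4) + (1/8)/(x + 8) + (1/8)/x


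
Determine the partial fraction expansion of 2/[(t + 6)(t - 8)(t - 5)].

Using cover-up method: P = 1/77, Q = 1/21, R = -2/33
Result: (1/77)/(t + 6) + (1/21)/(t - 8) - (2/33)/(t - 5)


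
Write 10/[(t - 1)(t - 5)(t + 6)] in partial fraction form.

Using cover-up method: α = -5/14, β = 5/22, γ = 10/77
Result: (-5/14)/(t - 1) + (5/22)/(t - 5) + (10/77)/(t + 6)


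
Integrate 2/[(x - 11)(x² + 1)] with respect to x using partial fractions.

Cover-up at x=11: P = 2/(11²+1) = 1/61. Coeff matching: Q = -1/61, R = -11/61. Decomposition: (1/61)/(x - 11) - ((1/61)x + 11/61)/(x² + 1). Integrate: linear → ln, quadratic → (1/2)ln + arctan: (1/61) ln|(x - 11)| - (1/122) ln(x² + 1) - (11/61) arctan(x) + C


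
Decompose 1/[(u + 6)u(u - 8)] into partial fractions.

Using cover-up method: P = 1/84, Q = -1/48, R = 1/112
Result: (1/84)/(u + 6) - (1/48)/u + (1/112)/(u - 8)


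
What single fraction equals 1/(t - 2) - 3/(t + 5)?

Common denominator (t - 2)(t + 5). Numerator: 1(t + 5) - 3(t - 2) = (t + 5) - (3t - 6) = -2t + 11
Result: (-2t + 11)/[(t - 2)(t + 5)]


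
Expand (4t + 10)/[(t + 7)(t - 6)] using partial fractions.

At t=-7: α = (4·(-7) + 10)/(-7 - 6) = 18/13. At t=6: β = (4·6 + 10)/(6 + 7) = 34/13
Result: (18/13)/(t + 7) + (34/13)/(t - 6)


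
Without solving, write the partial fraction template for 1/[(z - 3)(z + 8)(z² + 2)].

Two linear + quadratic: A/(z - 3) + B/(z + 8) + (Cz + D)/(z² + 2)


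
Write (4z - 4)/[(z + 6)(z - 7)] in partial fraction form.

At z=-6: α = (4·(-6) - 4)/(-6 - 7) = 28/13. At z=7: β = (4·7 - 4)/(7 + 6) = 24/13
Result: (28/13)/(z + 6) + (24/13)/(z - 7)


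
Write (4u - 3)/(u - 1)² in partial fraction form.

(4u - 3) = A(u - 1) + B. At u = 1: B = 4·1 - 3 = 1. Coeff of u: A = 4
Result: 4/(u - 1) + 1/(u - 1)²


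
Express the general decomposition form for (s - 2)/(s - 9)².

Repeated linear factor: α/(s - 9) + β/(s - 9)²


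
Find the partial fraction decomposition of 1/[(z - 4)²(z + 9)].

Cover-up at z=-9: γ = 1/(-9 - 4)² = 1/169. Cover-up at z=4: β = 1/(4 + 9) = 1/13. Comparing z² coeff: α = -γ = -1/169
Result: (-1/169)/(z - 4) + (1/13)/(z - 4)² + (1/169)/(z + 9)


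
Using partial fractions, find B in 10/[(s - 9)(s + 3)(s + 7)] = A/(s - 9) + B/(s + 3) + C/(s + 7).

Cover-up at s = -3: B = 10/[(-3 - 9)(-3 + 7)] = 10/[(-12)(4)] = -10/48 = -5/24


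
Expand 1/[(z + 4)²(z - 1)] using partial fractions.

Cover-up at z=1: C = 1/(1 + 4)² = 1/25. Cover-up at z=-4: B = 1/(-4 - 1) = -1/5. Comparing z² coeff: A = -C = -1/25
Result: (-1/25)/(z + 4) - (1/5)/(z + 4)² + (1/25)/(z - 1)


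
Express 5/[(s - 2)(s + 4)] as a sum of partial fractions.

5/(s - 2)(s + 4) = α/(s - 2) + β/(s + 4). α = 5/(2 + 4) = 5/6, β = 5/(-4 - 2) = -5/6
Result: (5/6)/(s - 2) - (5/6)/(s + 4)


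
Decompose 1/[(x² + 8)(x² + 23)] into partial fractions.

Coefficient matching gives A = C = 0, B = 1/(23-8) = 1/15, D = -B = -1/15
Result: (1/15)/(x² + 8) - (1/15)/(x² + 23)


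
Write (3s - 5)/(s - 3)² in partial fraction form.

(3s - 5) = α(s - 3) + β. At s = 3: β = 3·3 - 5 = 4. Coeff of s: α = 3
Result: 3/(s - 3) + 4/(s - 3)²


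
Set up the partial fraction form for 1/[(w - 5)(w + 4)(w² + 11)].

Two linear + quadratic: A/(w - 5) + B/(w + 4) + (Cw + D)/(w² + 11)


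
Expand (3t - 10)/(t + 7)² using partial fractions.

(3t - 10) = A(t + 7) + B. At t = -7: B = 3·(-7) - 10 = -31. Coeff of t: A = 3
Result: 3/(t + 7) - 31/(t + 7)²


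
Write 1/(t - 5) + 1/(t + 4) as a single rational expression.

Common denominator (t - 5)(t + 4). Numerator: 1(t + 4) + 1(t - 5) = (t + 4) + (t - 5) = 2t - 1
Result: (2t - 1)/[(t - 5)(t + 4)]


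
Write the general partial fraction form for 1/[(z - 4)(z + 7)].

Distinct linear factors: P/(z - 4) + Q/(z + 7)


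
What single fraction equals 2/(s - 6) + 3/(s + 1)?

Common denominator (s - 6)(s + 1). Numerator: 2(s + 1) + 3(s - 6) = (2s + 2) + (3s - 18) = 5s - 16
Result: (5s - 16)/[(s - 6)(s + 1)]


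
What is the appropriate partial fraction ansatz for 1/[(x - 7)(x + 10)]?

Distinct linear factors: α/(x - 7) + β/(x + 10)


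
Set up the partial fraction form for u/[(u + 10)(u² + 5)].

Linear + irreducible quadratic: α/(u + 10) + (βu + γ)/(u² + 5)


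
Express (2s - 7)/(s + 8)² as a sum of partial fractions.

(2s - 7) = P(s + 8) + Q. At s = -8: Q = 2·(-8) - 7 = -23. Coeff of s: P = 2
Result: 2/(s + 8) - 23/(s + 8)²


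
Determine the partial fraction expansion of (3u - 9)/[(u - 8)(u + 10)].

At u=8: A = (3·8 - 9)/(8 + 10) = 5/6. At u=-10: B = (3·(-10) - 9)/(-10 - 8) = 13/6
Result: (5/6)/(u - 8) + (13/6)/(u + 10)


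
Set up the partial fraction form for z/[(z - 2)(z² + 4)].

Linear + irreducible quadratic: α/(z - 2) + (βz + γ)/(z² + 4)


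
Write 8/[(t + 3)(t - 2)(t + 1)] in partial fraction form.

Using cover-up method: α = 4/5, β = 8/15, γ = -4/3
Result: (4/5)/(t + 3) + (8/15)/(t - 2) - (4/3)/(t + 1)


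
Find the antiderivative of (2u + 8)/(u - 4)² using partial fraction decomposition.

Decompose: α = 2, β = 2·4 + 8 = 16, so (2u + 8)/(u - 4)² = 2/(u - 4) + 16/(u - 4)². Integrate: ∫ α/(u - 4) du = 2 ln|(u - 4)|; ∫ β/(u - 4)² du = -16/(u - 4). Sum: 2 ln|(u - 4)| - 16/(u - 4) + C


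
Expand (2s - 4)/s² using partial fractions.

(2s - 4) = Ps + Q. At s = 0: Q = 2·0 - 4 = -4. Coeff of s: P = 2
Result: 2/s - 4/s²


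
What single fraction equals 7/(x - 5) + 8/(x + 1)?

Common denominator (x - 5)(x + 1). Numerator: 7(x + 1) + 8(x - 5) = (7x + 7) + (8x - 40) = 15x - 33
Result: (15x - 33)/[(x - 5)(x + 1)]


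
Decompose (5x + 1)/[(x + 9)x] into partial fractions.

At x=-9: A = (5·(-9) + 1)/(-9 - 0) = 44/9. At x=0: B = (5·0 + 1)/(0 + 9) = 1/9
Result: (44/9)/(x + 9) + (1/9)/x


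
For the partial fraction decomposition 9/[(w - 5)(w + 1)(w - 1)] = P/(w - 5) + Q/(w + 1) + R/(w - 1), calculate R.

Cover-up at w = 1: R = 9/[(1 - 5)(1 + 1)] = 9/[(-4)(2)] = -9/8


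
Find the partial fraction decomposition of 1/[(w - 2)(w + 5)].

1/(w - 2)(w + 5) = α/(w - 2) + β/(w + 5). α = 1/(2 + 5) = 1/7, β = 1/(-5 - 2) = -1/7
Result: (1/7)/(w - 2) - (1/7)/(w + 5)


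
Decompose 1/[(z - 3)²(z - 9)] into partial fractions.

Cover-up at z=9: C = 1/(9 - 3)² = 1/36. Cover-up at z=3: B = 1/(3 - 9) = -1/6. Comparing z² coeff: A = -C = -1/36
Result: (-1/36)/(z - 3) - (1/6)/(z - 3)² + (1/36)/(z - 9)


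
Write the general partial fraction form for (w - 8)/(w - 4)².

Repeated linear factor: A/(w - 4) + B/(w - 4)²


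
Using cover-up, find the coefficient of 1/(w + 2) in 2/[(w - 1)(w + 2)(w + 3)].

Cover (w + 2), set w=-2: 2/[(-2 - 1)(-2 + 3)] = -2/3


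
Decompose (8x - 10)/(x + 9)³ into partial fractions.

(8x - 10) = α(x + 9)² + β(x + 9) + γ. At x = -9: γ = 8·(-9) - 10 = -82. Coefficients: α = 0, β = 8
Result: 8/(x + 9)² - 82/(x + 9)³


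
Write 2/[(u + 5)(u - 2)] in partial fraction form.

2/(u + 5)(u - 2) = α/(u + 5) + β/(u - 2). α = 2/(-5 - 2) = -2/7, β = 2/(2 + 5) = 2/7
Result: (-2/7)/(u + 5) + (2/7)/(u - 2)


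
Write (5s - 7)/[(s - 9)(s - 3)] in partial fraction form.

At s=9: α = (5·9 - 7)/(9 - 3) = 19/3. At s=3: β = (5·3 - 7)/(3 - 9) = -4/3
Result: (19/3)/(s - 9) - (4/3)/(s - 3)


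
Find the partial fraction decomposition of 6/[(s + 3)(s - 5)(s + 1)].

Using cover-up method: P = 3/8, Q = 1/8, R = -1/2
Result: (3/8)/(s + 3) + (1/8)/(s - 5) - (1/2)/(s + 1)


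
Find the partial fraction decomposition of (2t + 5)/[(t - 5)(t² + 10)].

At t=5: A = (2·5 + 5)/(5² + 10) = 3/7. B = -A = -3/7, C = 2 - 5·A = -1/7
Result: (3/7)/(t - 5) - ((3/7)t + 1/7)/(t² + 10)


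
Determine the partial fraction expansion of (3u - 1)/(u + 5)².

(3u - 1) = P(u + 5) + Q. At u = -5: Q = 3·(-5) - 1 = -16. Coeff of u: P = 3
Result: 3/(u + 5) - 16/(u + 5)²


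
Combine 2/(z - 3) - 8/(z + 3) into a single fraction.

Common denominator (z - 3)(z + 3). Numerator: 2(z + 3) - 8(z - 3) = (2z + 6) - (8z - 24) = -6z + 30
Result: (-6z + 30)/[(z - 3)(z + 3)]


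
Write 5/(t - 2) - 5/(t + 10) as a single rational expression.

Common denominator (t - 2)(t + 10). Numerator: 5(t + 10) - 5(t - 2) = (5t + 50) - (5t - 10) = 60
Result: (60)/[(t - 2)(t + 10)]


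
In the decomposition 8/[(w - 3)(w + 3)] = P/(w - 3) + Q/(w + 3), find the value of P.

Cover-up at w = 3: P = 8/(3 + 3) = 8/6 = 4/3


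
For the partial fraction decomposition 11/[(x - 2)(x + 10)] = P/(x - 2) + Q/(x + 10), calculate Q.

Cover-up at x = -10: Q = 11/(-10 - 2) = -11/12


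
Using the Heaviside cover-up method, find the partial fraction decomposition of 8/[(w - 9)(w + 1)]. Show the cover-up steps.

Cover (w - 9): set w=9, get P = 8/(9 + 1) = 4/5. Cover (w + 1): set w=-1, get Q = 8/(-1 - 9) = -4/5.
Result: (4/5)/(w - 9) - (4/5)/(w + 1)


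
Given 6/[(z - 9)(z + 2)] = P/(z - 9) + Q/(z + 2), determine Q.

Cover-up at z = -2: Q = 6/(-2 - 9) = -6/11


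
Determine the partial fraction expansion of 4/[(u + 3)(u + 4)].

4/(u + 3)(u + 4) = α/(u + 3) + β/(u + 4). α = 4/(-3 + 4) = 4, β = 4/(-4 + 3) = -4
Result: 4/(u + 3) - 4/(u + 4)


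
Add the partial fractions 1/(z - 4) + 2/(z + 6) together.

Common denominator (z - 4)(z + 6). Numerator: 1(z + 6) + 2(z - 4) = (z + 6) + (2z - 8) = 3z - 2
Result: (3z - 2)/[(z - 4)(z + 6)]


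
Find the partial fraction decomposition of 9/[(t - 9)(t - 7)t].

Using cover-up method: α = 1/2, β = -9/14, γ = 1/7
Result: (1/2)/(t - 9) - (9/14)/(t - 7) + (1/7)/t


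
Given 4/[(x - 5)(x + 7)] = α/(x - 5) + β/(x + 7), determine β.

Cover-up at x = -7: β = 4/(-7 - 5) = -4/12 = -1/3


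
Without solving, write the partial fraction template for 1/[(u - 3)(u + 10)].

Distinct linear factors: A/(u - 3) + B/(u + 10)


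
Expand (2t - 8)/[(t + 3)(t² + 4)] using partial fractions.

At t=-3: α = (2·(-3) - 8)/((-3)² + 4) = -14/13. β = -α = 14/13, γ = 2 - (-3)·α = -16/13
Result: (-14/13)/(t + 3) + ((14/13)t - 16/13)/(t² + 4)


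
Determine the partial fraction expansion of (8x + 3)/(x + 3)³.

(8x + 3) = A(x + 3)² + B(x + 3) + C. At x = -3: C = 8·(-3) + 3 = -21. Coefficients: A = 0, B = 8
Result: 8/(x + 3)² - 21/(x + 3)³


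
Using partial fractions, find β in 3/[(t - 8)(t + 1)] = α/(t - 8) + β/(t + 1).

Cover-up at t = -1: β = 3/(-1 - 8) = -3/9 = -1/3


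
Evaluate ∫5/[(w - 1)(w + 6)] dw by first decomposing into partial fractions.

Decompose: 5/[(w - 1)(w + 6)] = (5/7)/(w - 1) - (5/7)/(w + 6). Integrate each term: (5/7) ln|(w - 1)| - (5/7) ln|(w + 6)| + C


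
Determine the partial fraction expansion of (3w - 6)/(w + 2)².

(3w - 6) = α(w + 2) + β. At w = -2: β = 3·(-2) - 6 = -12. Coeff of w: α = 3
Result: 3/(w + 2) - 12/(w + 2)²


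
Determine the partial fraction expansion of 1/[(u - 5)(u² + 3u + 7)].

Cover-up at u = 5: α = 1/(5² + 3·5 + 7) = 1/47. Then β = -α = -1/47, γ = -α·(3 + 5) = -8/47
Result: (1/47)/(u - 5) - ((1/47)u + 8/47)/(u² + 3u + 7)


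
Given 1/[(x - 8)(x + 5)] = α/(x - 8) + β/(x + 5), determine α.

Cover-up at x = 8: α = 1/(8 + 5) = 1/13


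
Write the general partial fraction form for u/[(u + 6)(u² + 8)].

Linear + irreducible quadratic: P/(u + 6) + (Qu + R)/(u² + 8)


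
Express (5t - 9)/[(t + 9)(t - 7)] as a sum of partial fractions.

At t=-9: A = (5·(-9) - 9)/(-9 - 7) = 27/8. At t=7: B = (5·7 - 9)/(7 + 9) = 13/8
Result: (27/8)/(t + 9) + (13/8)/(t - 7)


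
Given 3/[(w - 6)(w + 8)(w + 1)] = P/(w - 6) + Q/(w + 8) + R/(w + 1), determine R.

Cover-up at w = -1: R = 3/[(-1 - 6)(-1 + 8)] = 3/[(-7)(7)] = -3/49


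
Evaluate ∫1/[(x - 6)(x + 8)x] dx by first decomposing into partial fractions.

Cover-up: α = 1/84, β = 1/112, γ = -1/48. Decomposition: (1/84)/(x - 6) + (1/112)/(x + 8) - (1/48)/x. Integrate each term: (1/84) ln|(x - 6)| + (1/112) ln|(x + 8)| - (1/48) ln|x| + C


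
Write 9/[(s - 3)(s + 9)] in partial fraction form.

9/(s - 3)(s + 9) = A/(s - 3) + B/(s + 9). A = 9/(3 + 9) = 3/4, B = 9/(-9 - 3) = -3/4
Result: (3/4)/(s - 3) - (3/4)/(s + 9)


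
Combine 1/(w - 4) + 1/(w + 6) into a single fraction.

Common denominator (w - 4)(w + 6). Numerator: 1(w + 6) + 1(w - 4) = (w + 6) + (w - 4) = 2w + 2
Result: (2w + 2)/[(w - 4)(w + 6)]


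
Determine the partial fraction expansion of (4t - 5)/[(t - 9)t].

At t=9: A = (4·9 - 5)/(9 - 0) = 31/9. At t=0: B = (4·0 - 5)/(0 - 9) = 5/9
Result: (31/9)/(t - 9) + (5/9)/t


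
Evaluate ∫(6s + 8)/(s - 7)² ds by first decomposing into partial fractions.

Decompose: A = 6, B = 6·7 + 8 = 50, so (6s + 8)/(s - 7)² = 6/(s - 7) + 50/(s - 7)². Integrate: ∫ A/(s - 7) ds = 6 ln|(s - 7)|; ∫ B/(s - 7)² ds = -50/(s - 7). Sum: 6 ln|(s - 7)| - 50/(s - 7) + C


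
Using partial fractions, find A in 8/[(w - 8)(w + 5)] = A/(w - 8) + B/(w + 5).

Cover-up at w = 8: A = 8/(8 + 5) = 8/13


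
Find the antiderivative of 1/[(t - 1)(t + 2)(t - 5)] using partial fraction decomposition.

Cover-up: P = -1/12, Q = 1/21, R = 1/28. Decomposition: (-1/12)/(t - 1) + (1/21)/(t + 2) + (1/28)/(t - 5). Integrate each term: (-1/12) ln|(t - 1)| + (1/21) ln|(t + 2)| + (1/28) ln|(t - 5)| + C


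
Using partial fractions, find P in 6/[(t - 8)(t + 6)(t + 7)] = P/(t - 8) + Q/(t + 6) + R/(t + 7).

Cover-up at t = 8: P = 6/[(8 + 6)(8 + 7)] = 6/[(14)(15)] = 6/210 = 1/35


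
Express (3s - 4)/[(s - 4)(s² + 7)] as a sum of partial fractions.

At s=4: A = (3·4 - 4)/(4² + 7) = 8/23. B = -A = -8/23, C = 3 - 4·A = 37/23
Result: (8/23)/(s - 4) - ((8/23)s - 37/23)/(s² + 7)


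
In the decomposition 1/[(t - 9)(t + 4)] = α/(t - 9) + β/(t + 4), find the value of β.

Cover-up at t = -4: β = 1/(-4 - 9) = -1/13


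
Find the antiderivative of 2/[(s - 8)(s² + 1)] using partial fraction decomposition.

Cover-up at s=8: P = 2/(8²+1) = 2/65. Coeff matching: Q = -2/65, R = -16/65. Decomposition: (2/65)/(s - 8) - ((2/65)s + 16/65)/(s² + 1). Integrate: linear → ln, quadratic → (1/2)ln + arctan: (2/65) ln|(s - 8)| - (1/65) ln(s² + 1) - (16/65) arctan(s) + C


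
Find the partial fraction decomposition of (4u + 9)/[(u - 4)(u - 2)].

At u=4: P = (4·4 + 9)/(4 - 2) = 25/2. At u=2: Q = (4·2 + 9)/(2 - 4) = -17/2
Result: (25/2)/(u - 4) - (17/2)/(u - 2)


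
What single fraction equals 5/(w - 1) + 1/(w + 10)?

Common denominator (w - 1)(w + 10). Numerator: 5(w + 10) + 1(w - 1) = (5w + 50) + (w - 1) = 6w + 49
Result: (6w + 49)/[(w - 1)(w + 10)]


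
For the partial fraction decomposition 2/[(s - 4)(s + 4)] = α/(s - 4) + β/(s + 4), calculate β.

Cover-up at s = -4: β = 2/(-4 - 4) = -2/8 = -1/4


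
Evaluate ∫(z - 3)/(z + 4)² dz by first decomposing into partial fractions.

Decompose: A = 1, B = 1·(-4) - 3 = -7, so (z - 3)/(z + 4)² = 1/(z + 4) - 7/(z + 4)². Integrate: ∫ A/(z + 4) dz = ln|(z + 4)|; ∫ B/(z + 4)² dz = 7/(z + 4). Sum: ln|(z + 4)| + 7/(z + 4) + C


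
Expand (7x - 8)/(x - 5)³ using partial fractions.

(7x - 8) = α(x - 5)² + β(x - 5) + γ. At x = 5: γ = 7·5 - 8 = 27. Coefficients: α = 0, β = 7
Result: 7/(x - 5)² + 27/(x - 5)³


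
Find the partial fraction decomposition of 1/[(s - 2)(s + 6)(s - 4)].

Using cover-up method: A = -1/16, B = 1/80, C = 1/20
Result: (-1/16)/(s - 2) + (1/80)/(s + 6) + (1/20)/(s - 4)


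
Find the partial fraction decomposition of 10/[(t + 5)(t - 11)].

10/(t + 5)(t - 11) = α/(t + 5) + β/(t - 11). α = 10/(-5 - 11) = -5/8, β = 10/(11 + 5) = 5/8
Result: (-5/8)/(t + 5) + (5/8)/(t - 11)


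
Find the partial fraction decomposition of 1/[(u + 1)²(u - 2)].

Cover-up at u=2: γ = 1/(2 + 1)² = 1/9. Cover-up at u=-1: β = 1/(-1 - 2) = -1/3. Comparing u² coeff: α = -γ = -1/9
Result: (-1/9)/(u + 1) - (1/3)/(u + 1)² + (1/9)/(u - 2)


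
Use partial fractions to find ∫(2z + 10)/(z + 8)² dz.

Decompose: P = 2, Q = 2·(-8) + 10 = -6, so (2z + 10)/(z + 8)² = 2/(z + 8) - 6/(z + 8)². Integrate: ∫ P/(z + 8) dz = 2 ln|(z + 8)|; ∫ Q/(z + 8)² dz = 6/(z + 8). Sum: 2 ln|(z + 8)| + 6/(z + 8) + C


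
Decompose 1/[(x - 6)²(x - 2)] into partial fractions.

Cover-up at x=2: R = 1/(2 - 6)² = 1/16. Cover-up at x=6: Q = 1/(6 - 2) = 1/4. Comparing x² coeff: P = -R = -1/16
Result: (-1/16)/(x - 6) + (1/4)/(x - 6)² + (1/16)/(x - 2)


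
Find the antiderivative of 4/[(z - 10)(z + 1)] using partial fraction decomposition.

Decompose: 4/[(z - 10)(z + 1)] = (4/11)/(z - 10) - (4/11)/(z + 1). Integrate each term: (4/11) ln|(z - 10)| - (4/11) ln|(z + 1)| + C


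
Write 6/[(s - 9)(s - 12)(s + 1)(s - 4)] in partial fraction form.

Using Heaviside cover-up: (-1/25)/(s - 9) + (1/52)/(s - 12) - (3/325)/(s + 1) + (3/100)/(s - 4)


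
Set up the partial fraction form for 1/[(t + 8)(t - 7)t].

Three distinct linear factors: α/(t + 8) + β/(t - 7) + γ/t


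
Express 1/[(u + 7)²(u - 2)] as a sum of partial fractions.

Cover-up at u=2: C = 1/(2 + 7)² = 1/81. Cover-up at u=-7: B = 1/(-7 - 2) = -1/9. Comparing u² coeff: A = -C = -1/81
Result: (-1/81)/(u + 7) - (1/9)/(u + 7)² + (1/81)/(u - 2)


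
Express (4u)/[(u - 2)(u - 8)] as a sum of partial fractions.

At u=2: P = (4·2 + 0)/(2 - 8) = -4/3. At u=8: Q = (4·8 + 0)/(8 - 2) = 16/3
Result: (-4/3)/(u - 2) + (16/3)/(u - 8)


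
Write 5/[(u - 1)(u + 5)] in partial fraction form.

5/(u - 1)(u + 5) = A/(u - 1) + B/(u + 5). A = 5/(1 + 5) = 5/6, B = 5/(-5 - 1) = -5/6
Result: (5/6)/(u - 1) - (5/6)/(u + 5)


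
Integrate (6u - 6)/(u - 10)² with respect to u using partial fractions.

Decompose: α = 6, β = 6·10 - 6 = 54, so (6u - 6)/(u - 10)² = 6/(u - 10) + 54/(u - 10)². Integrate: ∫ α/(u - 10) du = 6 ln|(u - 10)|; ∫ β/(u - 10)² du = -54/(u - 10). Sum: 6 ln|(u - 10)| - 54/(u - 10) + C


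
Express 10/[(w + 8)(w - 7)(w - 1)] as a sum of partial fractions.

Using cover-up method: P = 2/27, Q = 1/9, R = -5/27
Result: (2/27)/(w + 8) + (1/9)/(w - 7) - (5/27)/(w - 1)


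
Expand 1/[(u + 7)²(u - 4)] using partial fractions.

Cover-up at u=4: R = 1/(4 + 7)² = 1/121. Cover-up at u=-7: Q = 1/(-7 - 4) = -1/11. Comparing u² coeff: P = -R = -1/121
Result: (-1/121)/(u + 7) - (1/11)/(u + 7)² + (1/121)/(u - 4)


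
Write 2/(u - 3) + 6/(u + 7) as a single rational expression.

Common denominator (u - 3)(u + 7). Numerator: 2(u + 7) + 6(u - 3) = (2u + 14) + (6u - 18) = 8u - 4
Result: (8u - 4)/[(u - 3)(u + 7)]


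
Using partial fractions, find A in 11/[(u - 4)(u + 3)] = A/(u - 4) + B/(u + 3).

Cover-up at u = 4: A = 11/(4 + 3) = 11/7


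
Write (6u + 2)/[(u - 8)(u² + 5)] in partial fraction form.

At u=8: α = (6·8 + 2)/(8² + 5) = 50/69. β = -α = -50/69, γ = 6 - 8·α = 14/69
Result: (50/69)/(u - 8) - ((50/69)u - 14/69)/(u² + 5)


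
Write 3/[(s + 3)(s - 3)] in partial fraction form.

3/(s + 3)(s - 3) = A/(s + 3) + B/(s - 3). A = 3/(-3 - 3) = -1/2, B = 3/(3 + 3) = 1/2
Result: (-1/2)/(s + 3) + (1/2)/(s - 3)


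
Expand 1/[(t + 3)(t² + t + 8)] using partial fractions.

Cover-up at t = -3: α = 1/((-3)² + 1·(-3) + 8) = 1/14. Then β = -α = -1/14, γ = -α·(1 - 3) = 1/7
Result: (1/14)/(t + 3) - ((1/14)t - 1/7)/(t² + t + 8)


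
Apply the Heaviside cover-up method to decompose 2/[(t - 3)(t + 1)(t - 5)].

Cover (t - 3), t=3: A = 2/[(3 + 1)(3 - 5)] = -1/4. Cover (t + 1), t=-1: B = 2/[(-1 - 3)(-1 - 5)] = 1/12. Cover (t - 5), t=5: C = 2/[(5 - 3)(5 + 1)] = 1/6.
Result: (-1/4)/(t - 3) + (1/12)/(t + 1) + (1/6)/(t - 5)


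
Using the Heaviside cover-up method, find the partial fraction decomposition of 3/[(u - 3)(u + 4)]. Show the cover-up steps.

Cover (u - 3): set u=3, get P = 3/(3 + 4) = 3/7. Cover (u + 4): set u=-4, get Q = 3/(-4 - 3) = -3/7.
Result: (3/7)/(u - 3) - (3/7)/(u + 4)


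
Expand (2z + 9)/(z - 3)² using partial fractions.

(2z + 9) = α(z - 3) + β. At z = 3: β = 2·3 + 9 = 15. Coeff of z: α = 2
Result: 2/(z - 3) + 15/(z - 3)²


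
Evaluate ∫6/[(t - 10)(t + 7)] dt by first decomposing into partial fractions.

Decompose: 6/[(t - 10)(t + 7)] = (6/17)/(t - 10) - (6/17)/(t + 7). Integrate each term: (6/17) ln|(t - 10)| - (6/17) ln|(t + 7)| + C


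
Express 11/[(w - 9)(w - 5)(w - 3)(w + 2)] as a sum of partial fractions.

Using Heaviside cover-up: (1/24)/(w - 9) - (11/56)/(w - 5) + (11/60)/(w - 3) - (1/35)/(w + 2)


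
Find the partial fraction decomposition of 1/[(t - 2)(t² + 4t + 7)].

Cover-up at t = 2: A = 1/(2² + 4·2 + 7) = 1/19. Then B = -A = -1/19, C = -A·(4 + 2) = -6/19
Result: (1/19)/(t - 2) - ((1/19)t + 6/19)/(t² + 4t + 7)


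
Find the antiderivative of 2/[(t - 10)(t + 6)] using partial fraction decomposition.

Decompose: 2/[(t - 10)(t + 6)] = (1/8)/(t - 10) - (1/8)/(t + 6). Integrate each term: (1/8) ln|(t - 10)| - (1/8) ln|(t + 6)| + C


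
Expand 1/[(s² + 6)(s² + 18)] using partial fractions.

Coefficient matching gives A = C = 0, B = 1/(18-6) = 1/12, D = -B = -1/12
Result: (1/12)/(s² + 6) - (1/12)/(s² + 18)


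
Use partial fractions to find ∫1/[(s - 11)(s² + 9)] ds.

Cover-up at s=11: P = 1/(11²+9) = 1/130. Coeff matching: Q = -1/130, R = -11/130. Decomposition: (1/130)/(s - 11) - ((1/130)s + 11/130)/(s² + 9). Integrate: linear → ln, quadratic → (1/2)ln + arctan: (1/130) ln|(s - 11)| - (1/260) ln(s² + 9) - (11/390) arctan(s/3) + C


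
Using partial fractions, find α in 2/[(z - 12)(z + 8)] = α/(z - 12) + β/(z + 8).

Cover-up at z = 12: α = 2/(12 + 8) = 2/20 = 1/10


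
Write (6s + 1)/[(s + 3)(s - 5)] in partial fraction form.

At s=-3: P = (6·(-3) + 1)/(-3 - 5) = 17/8. At s=5: Q = (6·5 + 1)/(5 + 3) = 31/8
Result: (17/8)/(s + 3) + (31/8)/(s - 5)


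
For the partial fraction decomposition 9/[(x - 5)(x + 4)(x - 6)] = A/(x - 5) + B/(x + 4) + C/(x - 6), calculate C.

Cover-up at x = 6: C = 9/[(6 - 5)(6 + 4)] = 9/[(1)(10)] = 9/10


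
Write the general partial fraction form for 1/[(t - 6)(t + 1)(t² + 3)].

Two linear + quadratic: α/(t - 6) + β/(t + 1) + (γt + δ)/(t² + 3)


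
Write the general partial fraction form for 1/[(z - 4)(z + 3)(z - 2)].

Three distinct linear factors: P/(z - 4) + Q/(z + 3) + R/(z - 2)


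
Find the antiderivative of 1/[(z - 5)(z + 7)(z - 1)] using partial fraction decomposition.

Cover-up: α = 1/48, β = 1/96, γ = -1/32. Decomposition: (1/48)/(z - 5) + (1/96)/(z + 7) - (1/32)/(z - 1). Integrate each term: (1/48) ln|(z - 5)| + (1/96) ln|(z + 7)| - (1/32) ln|(z - 1)| + C


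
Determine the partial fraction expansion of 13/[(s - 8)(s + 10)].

13/(s - 8)(s + 10) = P/(s - 8) + Q/(s + 10). P = 13/(8 + 10) = 13/18, Q = 13/(-10 - 8) = -13/18
Result: (13/18)/(s - 8) - (13/18)/(s + 10)
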